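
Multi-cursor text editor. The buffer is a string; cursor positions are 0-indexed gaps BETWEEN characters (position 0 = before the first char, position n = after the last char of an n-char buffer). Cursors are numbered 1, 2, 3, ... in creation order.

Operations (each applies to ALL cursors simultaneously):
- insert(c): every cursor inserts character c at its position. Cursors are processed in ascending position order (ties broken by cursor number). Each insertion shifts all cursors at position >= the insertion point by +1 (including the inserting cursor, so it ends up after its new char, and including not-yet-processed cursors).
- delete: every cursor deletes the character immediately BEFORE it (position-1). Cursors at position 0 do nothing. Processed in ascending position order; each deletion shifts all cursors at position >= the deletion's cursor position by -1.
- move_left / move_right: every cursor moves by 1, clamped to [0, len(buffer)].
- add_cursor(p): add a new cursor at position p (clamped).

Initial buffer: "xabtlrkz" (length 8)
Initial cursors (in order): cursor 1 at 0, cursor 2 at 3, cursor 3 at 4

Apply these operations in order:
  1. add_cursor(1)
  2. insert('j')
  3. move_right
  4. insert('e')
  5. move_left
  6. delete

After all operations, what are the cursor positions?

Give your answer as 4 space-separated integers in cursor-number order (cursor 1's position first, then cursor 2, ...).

After op 1 (add_cursor(1)): buffer="xabtlrkz" (len 8), cursors c1@0 c4@1 c2@3 c3@4, authorship ........
After op 2 (insert('j')): buffer="jxjabjtjlrkz" (len 12), cursors c1@1 c4@3 c2@6 c3@8, authorship 1.4..2.3....
After op 3 (move_right): buffer="jxjabjtjlrkz" (len 12), cursors c1@2 c4@4 c2@7 c3@9, authorship 1.4..2.3....
After op 4 (insert('e')): buffer="jxejaebjtejlerkz" (len 16), cursors c1@3 c4@6 c2@10 c3@13, authorship 1.14.4.2.23.3...
After op 5 (move_left): buffer="jxejaebjtejlerkz" (len 16), cursors c1@2 c4@5 c2@9 c3@12, authorship 1.14.4.2.23.3...
After op 6 (delete): buffer="jejebjejerkz" (len 12), cursors c1@1 c4@3 c2@6 c3@8, authorship 1144.2233...

Answer: 1 6 8 3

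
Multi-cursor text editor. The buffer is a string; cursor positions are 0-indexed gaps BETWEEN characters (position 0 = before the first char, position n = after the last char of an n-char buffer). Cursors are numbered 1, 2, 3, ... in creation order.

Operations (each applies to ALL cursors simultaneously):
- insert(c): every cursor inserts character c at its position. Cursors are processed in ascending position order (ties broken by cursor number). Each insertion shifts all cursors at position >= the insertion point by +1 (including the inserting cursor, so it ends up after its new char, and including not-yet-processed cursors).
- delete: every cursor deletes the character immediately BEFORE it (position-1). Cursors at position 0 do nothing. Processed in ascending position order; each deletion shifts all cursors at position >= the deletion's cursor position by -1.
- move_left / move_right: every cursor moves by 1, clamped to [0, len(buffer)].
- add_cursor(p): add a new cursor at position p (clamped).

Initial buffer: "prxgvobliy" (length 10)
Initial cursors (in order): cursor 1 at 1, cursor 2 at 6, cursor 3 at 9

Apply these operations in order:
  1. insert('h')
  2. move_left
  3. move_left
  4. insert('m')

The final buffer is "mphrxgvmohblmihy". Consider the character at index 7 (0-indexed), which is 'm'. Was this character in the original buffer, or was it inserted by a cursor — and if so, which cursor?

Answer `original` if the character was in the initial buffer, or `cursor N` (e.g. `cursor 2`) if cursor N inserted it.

After op 1 (insert('h')): buffer="phrxgvohblihy" (len 13), cursors c1@2 c2@8 c3@12, authorship .1.....2...3.
After op 2 (move_left): buffer="phrxgvohblihy" (len 13), cursors c1@1 c2@7 c3@11, authorship .1.....2...3.
After op 3 (move_left): buffer="phrxgvohblihy" (len 13), cursors c1@0 c2@6 c3@10, authorship .1.....2...3.
After op 4 (insert('m')): buffer="mphrxgvmohblmihy" (len 16), cursors c1@1 c2@8 c3@13, authorship 1.1....2.2..3.3.
Authorship (.=original, N=cursor N): 1 . 1 . . . . 2 . 2 . . 3 . 3 .
Index 7: author = 2

Answer: cursor 2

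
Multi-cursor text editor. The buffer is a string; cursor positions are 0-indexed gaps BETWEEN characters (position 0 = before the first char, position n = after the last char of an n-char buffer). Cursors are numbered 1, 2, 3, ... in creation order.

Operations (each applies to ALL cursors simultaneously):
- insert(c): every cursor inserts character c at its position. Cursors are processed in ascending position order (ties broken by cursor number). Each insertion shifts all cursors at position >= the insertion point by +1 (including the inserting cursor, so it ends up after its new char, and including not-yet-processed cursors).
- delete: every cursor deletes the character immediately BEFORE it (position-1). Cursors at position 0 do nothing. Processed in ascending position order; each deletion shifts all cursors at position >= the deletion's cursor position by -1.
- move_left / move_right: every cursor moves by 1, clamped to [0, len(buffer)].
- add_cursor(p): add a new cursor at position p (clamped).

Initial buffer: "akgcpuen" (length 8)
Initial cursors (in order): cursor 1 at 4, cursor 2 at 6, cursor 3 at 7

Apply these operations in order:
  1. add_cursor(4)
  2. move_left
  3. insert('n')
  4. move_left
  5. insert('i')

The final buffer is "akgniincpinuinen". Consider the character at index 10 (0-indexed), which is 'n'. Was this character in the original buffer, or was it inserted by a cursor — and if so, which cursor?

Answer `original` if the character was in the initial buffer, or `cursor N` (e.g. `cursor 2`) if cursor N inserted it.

After op 1 (add_cursor(4)): buffer="akgcpuen" (len 8), cursors c1@4 c4@4 c2@6 c3@7, authorship ........
After op 2 (move_left): buffer="akgcpuen" (len 8), cursors c1@3 c4@3 c2@5 c3@6, authorship ........
After op 3 (insert('n')): buffer="akgnncpnunen" (len 12), cursors c1@5 c4@5 c2@8 c3@10, authorship ...14..2.3..
After op 4 (move_left): buffer="akgnncpnunen" (len 12), cursors c1@4 c4@4 c2@7 c3@9, authorship ...14..2.3..
After op 5 (insert('i')): buffer="akgniincpinuinen" (len 16), cursors c1@6 c4@6 c2@10 c3@13, authorship ...1144..22.33..
Authorship (.=original, N=cursor N): . . . 1 1 4 4 . . 2 2 . 3 3 . .
Index 10: author = 2

Answer: cursor 2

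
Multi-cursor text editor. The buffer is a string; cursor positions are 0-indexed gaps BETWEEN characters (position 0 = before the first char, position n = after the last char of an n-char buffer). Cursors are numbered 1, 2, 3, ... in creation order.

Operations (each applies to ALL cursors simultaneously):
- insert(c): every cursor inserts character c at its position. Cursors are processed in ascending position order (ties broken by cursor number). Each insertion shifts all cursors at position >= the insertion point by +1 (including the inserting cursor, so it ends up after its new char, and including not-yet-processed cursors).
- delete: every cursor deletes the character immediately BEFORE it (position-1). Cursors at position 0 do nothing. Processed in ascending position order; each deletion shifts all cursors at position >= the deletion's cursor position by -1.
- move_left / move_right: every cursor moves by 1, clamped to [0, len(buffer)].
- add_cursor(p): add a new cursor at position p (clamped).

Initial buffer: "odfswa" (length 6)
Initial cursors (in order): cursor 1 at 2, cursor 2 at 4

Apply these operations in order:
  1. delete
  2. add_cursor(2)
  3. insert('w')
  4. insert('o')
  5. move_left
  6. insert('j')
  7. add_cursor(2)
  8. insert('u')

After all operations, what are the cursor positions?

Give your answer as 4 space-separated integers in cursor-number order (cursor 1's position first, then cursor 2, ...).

After op 1 (delete): buffer="ofwa" (len 4), cursors c1@1 c2@2, authorship ....
After op 2 (add_cursor(2)): buffer="ofwa" (len 4), cursors c1@1 c2@2 c3@2, authorship ....
After op 3 (insert('w')): buffer="owfwwwa" (len 7), cursors c1@2 c2@5 c3@5, authorship .1.23..
After op 4 (insert('o')): buffer="owofwwoowa" (len 10), cursors c1@3 c2@8 c3@8, authorship .11.2323..
After op 5 (move_left): buffer="owofwwoowa" (len 10), cursors c1@2 c2@7 c3@7, authorship .11.2323..
After op 6 (insert('j')): buffer="owjofwwojjowa" (len 13), cursors c1@3 c2@10 c3@10, authorship .111.232233..
After op 7 (add_cursor(2)): buffer="owjofwwojjowa" (len 13), cursors c4@2 c1@3 c2@10 c3@10, authorship .111.232233..
After op 8 (insert('u')): buffer="owujuofwwojjuuowa" (len 17), cursors c4@3 c1@5 c2@14 c3@14, authorship .14111.23223233..

Answer: 5 14 14 3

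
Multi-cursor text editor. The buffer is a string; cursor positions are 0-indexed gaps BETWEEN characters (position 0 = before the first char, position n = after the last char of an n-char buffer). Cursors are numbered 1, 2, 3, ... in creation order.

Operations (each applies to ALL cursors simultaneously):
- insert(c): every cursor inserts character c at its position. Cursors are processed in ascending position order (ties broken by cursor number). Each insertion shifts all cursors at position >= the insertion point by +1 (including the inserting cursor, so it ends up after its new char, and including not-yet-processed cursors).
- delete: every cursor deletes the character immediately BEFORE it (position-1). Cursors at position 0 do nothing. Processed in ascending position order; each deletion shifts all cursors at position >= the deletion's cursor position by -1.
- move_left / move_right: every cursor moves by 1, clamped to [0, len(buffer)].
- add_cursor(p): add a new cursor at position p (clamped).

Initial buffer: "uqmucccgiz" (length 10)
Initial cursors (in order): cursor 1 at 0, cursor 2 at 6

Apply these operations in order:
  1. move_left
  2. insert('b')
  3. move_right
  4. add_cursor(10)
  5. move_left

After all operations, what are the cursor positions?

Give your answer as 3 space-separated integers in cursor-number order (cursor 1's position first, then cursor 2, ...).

Answer: 1 7 9

Derivation:
After op 1 (move_left): buffer="uqmucccgiz" (len 10), cursors c1@0 c2@5, authorship ..........
After op 2 (insert('b')): buffer="buqmucbccgiz" (len 12), cursors c1@1 c2@7, authorship 1.....2.....
After op 3 (move_right): buffer="buqmucbccgiz" (len 12), cursors c1@2 c2@8, authorship 1.....2.....
After op 4 (add_cursor(10)): buffer="buqmucbccgiz" (len 12), cursors c1@2 c2@8 c3@10, authorship 1.....2.....
After op 5 (move_left): buffer="buqmucbccgiz" (len 12), cursors c1@1 c2@7 c3@9, authorship 1.....2.....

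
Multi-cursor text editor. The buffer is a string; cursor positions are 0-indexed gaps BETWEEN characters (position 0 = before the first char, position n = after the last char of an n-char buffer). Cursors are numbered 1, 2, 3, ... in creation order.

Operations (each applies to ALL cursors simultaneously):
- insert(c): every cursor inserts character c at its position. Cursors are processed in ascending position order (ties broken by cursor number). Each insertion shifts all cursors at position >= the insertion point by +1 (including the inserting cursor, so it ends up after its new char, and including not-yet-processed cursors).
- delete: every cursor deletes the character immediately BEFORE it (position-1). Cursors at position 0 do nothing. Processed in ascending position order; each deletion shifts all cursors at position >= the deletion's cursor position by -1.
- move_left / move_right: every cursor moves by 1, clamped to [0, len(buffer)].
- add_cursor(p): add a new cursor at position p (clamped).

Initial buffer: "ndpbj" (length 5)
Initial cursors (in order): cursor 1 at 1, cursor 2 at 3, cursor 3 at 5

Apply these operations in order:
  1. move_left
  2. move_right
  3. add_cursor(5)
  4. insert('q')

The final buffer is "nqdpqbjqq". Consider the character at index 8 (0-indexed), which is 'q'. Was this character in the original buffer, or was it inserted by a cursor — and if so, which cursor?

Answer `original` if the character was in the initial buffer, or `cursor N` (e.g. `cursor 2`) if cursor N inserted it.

Answer: cursor 4

Derivation:
After op 1 (move_left): buffer="ndpbj" (len 5), cursors c1@0 c2@2 c3@4, authorship .....
After op 2 (move_right): buffer="ndpbj" (len 5), cursors c1@1 c2@3 c3@5, authorship .....
After op 3 (add_cursor(5)): buffer="ndpbj" (len 5), cursors c1@1 c2@3 c3@5 c4@5, authorship .....
After op 4 (insert('q')): buffer="nqdpqbjqq" (len 9), cursors c1@2 c2@5 c3@9 c4@9, authorship .1..2..34
Authorship (.=original, N=cursor N): . 1 . . 2 . . 3 4
Index 8: author = 4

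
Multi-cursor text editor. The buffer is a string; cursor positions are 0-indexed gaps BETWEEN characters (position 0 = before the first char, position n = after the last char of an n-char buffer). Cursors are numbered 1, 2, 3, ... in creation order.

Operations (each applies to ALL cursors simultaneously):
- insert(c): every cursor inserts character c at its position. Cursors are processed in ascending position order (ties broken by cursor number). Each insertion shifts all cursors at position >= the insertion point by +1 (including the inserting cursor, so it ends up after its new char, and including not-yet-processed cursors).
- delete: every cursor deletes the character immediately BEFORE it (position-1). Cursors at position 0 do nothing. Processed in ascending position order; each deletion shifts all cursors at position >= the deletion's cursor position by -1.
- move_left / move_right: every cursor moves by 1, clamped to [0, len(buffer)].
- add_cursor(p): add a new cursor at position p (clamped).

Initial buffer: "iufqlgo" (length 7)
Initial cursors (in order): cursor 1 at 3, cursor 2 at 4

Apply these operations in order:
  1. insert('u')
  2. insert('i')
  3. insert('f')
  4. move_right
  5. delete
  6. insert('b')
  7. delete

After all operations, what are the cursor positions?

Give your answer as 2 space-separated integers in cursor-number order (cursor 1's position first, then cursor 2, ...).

Answer: 6 9

Derivation:
After op 1 (insert('u')): buffer="iufuqulgo" (len 9), cursors c1@4 c2@6, authorship ...1.2...
After op 2 (insert('i')): buffer="iufuiquilgo" (len 11), cursors c1@5 c2@8, authorship ...11.22...
After op 3 (insert('f')): buffer="iufuifquiflgo" (len 13), cursors c1@6 c2@10, authorship ...111.222...
After op 4 (move_right): buffer="iufuifquiflgo" (len 13), cursors c1@7 c2@11, authorship ...111.222...
After op 5 (delete): buffer="iufuifuifgo" (len 11), cursors c1@6 c2@9, authorship ...111222..
After op 6 (insert('b')): buffer="iufuifbuifbgo" (len 13), cursors c1@7 c2@11, authorship ...11112222..
After op 7 (delete): buffer="iufuifuifgo" (len 11), cursors c1@6 c2@9, authorship ...111222..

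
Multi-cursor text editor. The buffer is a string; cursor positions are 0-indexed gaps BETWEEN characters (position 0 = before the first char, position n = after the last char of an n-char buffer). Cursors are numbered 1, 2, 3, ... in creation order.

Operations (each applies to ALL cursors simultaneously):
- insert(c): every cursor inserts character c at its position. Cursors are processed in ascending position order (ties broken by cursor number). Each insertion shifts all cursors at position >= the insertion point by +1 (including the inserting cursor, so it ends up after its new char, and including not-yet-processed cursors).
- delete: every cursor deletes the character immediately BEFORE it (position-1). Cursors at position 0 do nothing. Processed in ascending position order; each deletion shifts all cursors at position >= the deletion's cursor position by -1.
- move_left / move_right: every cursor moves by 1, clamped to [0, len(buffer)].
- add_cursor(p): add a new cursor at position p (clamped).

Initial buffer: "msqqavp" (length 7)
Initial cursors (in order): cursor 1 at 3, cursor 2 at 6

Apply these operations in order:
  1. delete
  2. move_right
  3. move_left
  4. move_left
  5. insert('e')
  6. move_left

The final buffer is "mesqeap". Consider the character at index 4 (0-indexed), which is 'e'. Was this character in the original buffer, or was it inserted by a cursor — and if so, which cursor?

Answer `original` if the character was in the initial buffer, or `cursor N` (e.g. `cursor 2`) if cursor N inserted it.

After op 1 (delete): buffer="msqap" (len 5), cursors c1@2 c2@4, authorship .....
After op 2 (move_right): buffer="msqap" (len 5), cursors c1@3 c2@5, authorship .....
After op 3 (move_left): buffer="msqap" (len 5), cursors c1@2 c2@4, authorship .....
After op 4 (move_left): buffer="msqap" (len 5), cursors c1@1 c2@3, authorship .....
After op 5 (insert('e')): buffer="mesqeap" (len 7), cursors c1@2 c2@5, authorship .1..2..
After op 6 (move_left): buffer="mesqeap" (len 7), cursors c1@1 c2@4, authorship .1..2..
Authorship (.=original, N=cursor N): . 1 . . 2 . .
Index 4: author = 2

Answer: cursor 2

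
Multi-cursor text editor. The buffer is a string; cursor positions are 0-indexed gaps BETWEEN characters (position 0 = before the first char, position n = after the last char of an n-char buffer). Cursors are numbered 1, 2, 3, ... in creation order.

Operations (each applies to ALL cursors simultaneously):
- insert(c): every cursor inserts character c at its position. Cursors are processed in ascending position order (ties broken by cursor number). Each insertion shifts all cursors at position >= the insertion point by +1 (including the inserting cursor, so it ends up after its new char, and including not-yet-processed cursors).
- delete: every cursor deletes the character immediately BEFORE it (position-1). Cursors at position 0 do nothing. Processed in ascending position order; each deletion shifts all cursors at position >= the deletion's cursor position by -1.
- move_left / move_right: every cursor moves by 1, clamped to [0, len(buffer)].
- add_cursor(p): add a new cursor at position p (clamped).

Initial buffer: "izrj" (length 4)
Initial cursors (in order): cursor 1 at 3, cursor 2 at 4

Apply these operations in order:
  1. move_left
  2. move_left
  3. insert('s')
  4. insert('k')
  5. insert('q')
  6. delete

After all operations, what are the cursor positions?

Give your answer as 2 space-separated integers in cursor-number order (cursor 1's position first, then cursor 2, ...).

Answer: 3 6

Derivation:
After op 1 (move_left): buffer="izrj" (len 4), cursors c1@2 c2@3, authorship ....
After op 2 (move_left): buffer="izrj" (len 4), cursors c1@1 c2@2, authorship ....
After op 3 (insert('s')): buffer="iszsrj" (len 6), cursors c1@2 c2@4, authorship .1.2..
After op 4 (insert('k')): buffer="iskzskrj" (len 8), cursors c1@3 c2@6, authorship .11.22..
After op 5 (insert('q')): buffer="iskqzskqrj" (len 10), cursors c1@4 c2@8, authorship .111.222..
After op 6 (delete): buffer="iskzskrj" (len 8), cursors c1@3 c2@6, authorship .11.22..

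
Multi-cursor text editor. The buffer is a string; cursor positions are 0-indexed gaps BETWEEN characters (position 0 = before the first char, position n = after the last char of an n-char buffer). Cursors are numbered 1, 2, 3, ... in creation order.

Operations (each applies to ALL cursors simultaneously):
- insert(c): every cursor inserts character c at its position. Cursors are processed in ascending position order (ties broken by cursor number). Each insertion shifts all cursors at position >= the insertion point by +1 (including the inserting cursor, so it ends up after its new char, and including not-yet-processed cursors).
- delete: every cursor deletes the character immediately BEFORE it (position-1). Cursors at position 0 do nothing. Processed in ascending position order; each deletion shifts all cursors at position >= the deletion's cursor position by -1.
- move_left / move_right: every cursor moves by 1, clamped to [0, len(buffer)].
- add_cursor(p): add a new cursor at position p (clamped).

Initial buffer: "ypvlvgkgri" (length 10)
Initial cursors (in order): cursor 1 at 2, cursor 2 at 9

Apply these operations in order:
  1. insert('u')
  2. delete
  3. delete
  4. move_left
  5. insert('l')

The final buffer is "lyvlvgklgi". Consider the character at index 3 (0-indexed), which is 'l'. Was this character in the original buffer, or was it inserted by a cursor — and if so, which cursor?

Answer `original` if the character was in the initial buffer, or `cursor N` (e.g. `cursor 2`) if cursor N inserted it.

After op 1 (insert('u')): buffer="ypuvlvgkgrui" (len 12), cursors c1@3 c2@11, authorship ..1.......2.
After op 2 (delete): buffer="ypvlvgkgri" (len 10), cursors c1@2 c2@9, authorship ..........
After op 3 (delete): buffer="yvlvgkgi" (len 8), cursors c1@1 c2@7, authorship ........
After op 4 (move_left): buffer="yvlvgkgi" (len 8), cursors c1@0 c2@6, authorship ........
After op 5 (insert('l')): buffer="lyvlvgklgi" (len 10), cursors c1@1 c2@8, authorship 1......2..
Authorship (.=original, N=cursor N): 1 . . . . . . 2 . .
Index 3: author = original

Answer: original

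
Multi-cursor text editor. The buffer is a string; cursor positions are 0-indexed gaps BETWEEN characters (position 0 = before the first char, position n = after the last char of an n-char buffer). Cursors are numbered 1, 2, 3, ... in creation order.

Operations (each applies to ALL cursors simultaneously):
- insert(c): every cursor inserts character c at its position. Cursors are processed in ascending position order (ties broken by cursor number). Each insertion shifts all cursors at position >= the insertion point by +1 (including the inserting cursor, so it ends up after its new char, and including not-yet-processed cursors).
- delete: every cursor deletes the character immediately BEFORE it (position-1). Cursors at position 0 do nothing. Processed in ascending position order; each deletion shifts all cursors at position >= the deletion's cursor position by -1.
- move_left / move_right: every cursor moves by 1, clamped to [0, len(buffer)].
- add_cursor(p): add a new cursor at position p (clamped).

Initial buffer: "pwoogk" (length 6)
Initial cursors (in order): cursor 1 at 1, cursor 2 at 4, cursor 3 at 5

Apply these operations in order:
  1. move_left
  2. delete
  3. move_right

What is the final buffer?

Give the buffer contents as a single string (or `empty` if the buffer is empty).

After op 1 (move_left): buffer="pwoogk" (len 6), cursors c1@0 c2@3 c3@4, authorship ......
After op 2 (delete): buffer="pwgk" (len 4), cursors c1@0 c2@2 c3@2, authorship ....
After op 3 (move_right): buffer="pwgk" (len 4), cursors c1@1 c2@3 c3@3, authorship ....

Answer: pwgk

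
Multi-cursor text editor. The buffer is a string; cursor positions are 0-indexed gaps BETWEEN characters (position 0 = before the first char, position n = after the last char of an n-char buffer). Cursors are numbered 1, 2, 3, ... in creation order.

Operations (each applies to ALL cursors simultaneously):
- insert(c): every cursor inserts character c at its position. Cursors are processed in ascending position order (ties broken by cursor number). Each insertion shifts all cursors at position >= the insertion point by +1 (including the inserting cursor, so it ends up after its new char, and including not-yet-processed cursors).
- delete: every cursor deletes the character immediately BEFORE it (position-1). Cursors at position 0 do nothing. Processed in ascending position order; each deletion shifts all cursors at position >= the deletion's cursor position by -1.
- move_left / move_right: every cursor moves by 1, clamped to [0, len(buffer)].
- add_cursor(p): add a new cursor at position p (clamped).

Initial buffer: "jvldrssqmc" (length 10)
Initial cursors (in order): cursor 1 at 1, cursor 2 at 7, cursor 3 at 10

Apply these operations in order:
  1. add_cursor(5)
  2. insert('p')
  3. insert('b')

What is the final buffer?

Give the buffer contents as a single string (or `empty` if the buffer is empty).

Answer: jpbvldrpbsspbqmcpb

Derivation:
After op 1 (add_cursor(5)): buffer="jvldrssqmc" (len 10), cursors c1@1 c4@5 c2@7 c3@10, authorship ..........
After op 2 (insert('p')): buffer="jpvldrpsspqmcp" (len 14), cursors c1@2 c4@7 c2@10 c3@14, authorship .1....4..2...3
After op 3 (insert('b')): buffer="jpbvldrpbsspbqmcpb" (len 18), cursors c1@3 c4@9 c2@13 c3@18, authorship .11....44..22...33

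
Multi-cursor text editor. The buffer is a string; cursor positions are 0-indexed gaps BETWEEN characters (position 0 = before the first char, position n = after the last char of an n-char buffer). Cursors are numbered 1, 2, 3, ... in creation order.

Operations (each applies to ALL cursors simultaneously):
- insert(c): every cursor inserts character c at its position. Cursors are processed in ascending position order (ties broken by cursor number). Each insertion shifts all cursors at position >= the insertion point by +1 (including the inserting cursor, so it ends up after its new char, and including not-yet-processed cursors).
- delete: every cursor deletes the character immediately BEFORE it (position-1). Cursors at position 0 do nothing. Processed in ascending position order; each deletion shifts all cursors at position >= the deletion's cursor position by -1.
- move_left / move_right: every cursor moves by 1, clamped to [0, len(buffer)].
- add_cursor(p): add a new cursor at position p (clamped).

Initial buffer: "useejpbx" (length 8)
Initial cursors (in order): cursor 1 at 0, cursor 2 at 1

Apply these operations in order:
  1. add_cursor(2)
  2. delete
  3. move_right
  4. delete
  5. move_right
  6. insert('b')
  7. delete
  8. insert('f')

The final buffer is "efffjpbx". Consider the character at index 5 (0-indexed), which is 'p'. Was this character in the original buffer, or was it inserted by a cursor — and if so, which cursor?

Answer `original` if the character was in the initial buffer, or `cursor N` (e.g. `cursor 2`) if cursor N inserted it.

After op 1 (add_cursor(2)): buffer="useejpbx" (len 8), cursors c1@0 c2@1 c3@2, authorship ........
After op 2 (delete): buffer="eejpbx" (len 6), cursors c1@0 c2@0 c3@0, authorship ......
After op 3 (move_right): buffer="eejpbx" (len 6), cursors c1@1 c2@1 c3@1, authorship ......
After op 4 (delete): buffer="ejpbx" (len 5), cursors c1@0 c2@0 c3@0, authorship .....
After op 5 (move_right): buffer="ejpbx" (len 5), cursors c1@1 c2@1 c3@1, authorship .....
After op 6 (insert('b')): buffer="ebbbjpbx" (len 8), cursors c1@4 c2@4 c3@4, authorship .123....
After op 7 (delete): buffer="ejpbx" (len 5), cursors c1@1 c2@1 c3@1, authorship .....
After op 8 (insert('f')): buffer="efffjpbx" (len 8), cursors c1@4 c2@4 c3@4, authorship .123....
Authorship (.=original, N=cursor N): . 1 2 3 . . . .
Index 5: author = original

Answer: original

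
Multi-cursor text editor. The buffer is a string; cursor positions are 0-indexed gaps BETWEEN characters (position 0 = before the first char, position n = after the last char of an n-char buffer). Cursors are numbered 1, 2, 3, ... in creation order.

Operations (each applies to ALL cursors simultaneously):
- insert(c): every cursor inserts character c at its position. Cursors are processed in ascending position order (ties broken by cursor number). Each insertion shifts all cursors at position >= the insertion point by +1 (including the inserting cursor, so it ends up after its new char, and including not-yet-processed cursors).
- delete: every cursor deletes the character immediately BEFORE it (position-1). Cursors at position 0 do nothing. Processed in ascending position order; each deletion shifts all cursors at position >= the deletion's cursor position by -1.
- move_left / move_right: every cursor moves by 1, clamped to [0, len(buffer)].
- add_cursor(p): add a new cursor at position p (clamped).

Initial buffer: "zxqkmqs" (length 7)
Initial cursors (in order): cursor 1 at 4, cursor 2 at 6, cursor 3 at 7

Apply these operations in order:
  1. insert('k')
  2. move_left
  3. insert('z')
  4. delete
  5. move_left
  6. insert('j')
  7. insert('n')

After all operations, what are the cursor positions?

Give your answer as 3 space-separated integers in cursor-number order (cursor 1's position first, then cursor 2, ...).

After op 1 (insert('k')): buffer="zxqkkmqksk" (len 10), cursors c1@5 c2@8 c3@10, authorship ....1..2.3
After op 2 (move_left): buffer="zxqkkmqksk" (len 10), cursors c1@4 c2@7 c3@9, authorship ....1..2.3
After op 3 (insert('z')): buffer="zxqkzkmqzkszk" (len 13), cursors c1@5 c2@9 c3@12, authorship ....11..22.33
After op 4 (delete): buffer="zxqkkmqksk" (len 10), cursors c1@4 c2@7 c3@9, authorship ....1..2.3
After op 5 (move_left): buffer="zxqkkmqksk" (len 10), cursors c1@3 c2@6 c3@8, authorship ....1..2.3
After op 6 (insert('j')): buffer="zxqjkkmjqkjsk" (len 13), cursors c1@4 c2@8 c3@11, authorship ...1.1.2.23.3
After op 7 (insert('n')): buffer="zxqjnkkmjnqkjnsk" (len 16), cursors c1@5 c2@10 c3@14, authorship ...11.1.22.233.3

Answer: 5 10 14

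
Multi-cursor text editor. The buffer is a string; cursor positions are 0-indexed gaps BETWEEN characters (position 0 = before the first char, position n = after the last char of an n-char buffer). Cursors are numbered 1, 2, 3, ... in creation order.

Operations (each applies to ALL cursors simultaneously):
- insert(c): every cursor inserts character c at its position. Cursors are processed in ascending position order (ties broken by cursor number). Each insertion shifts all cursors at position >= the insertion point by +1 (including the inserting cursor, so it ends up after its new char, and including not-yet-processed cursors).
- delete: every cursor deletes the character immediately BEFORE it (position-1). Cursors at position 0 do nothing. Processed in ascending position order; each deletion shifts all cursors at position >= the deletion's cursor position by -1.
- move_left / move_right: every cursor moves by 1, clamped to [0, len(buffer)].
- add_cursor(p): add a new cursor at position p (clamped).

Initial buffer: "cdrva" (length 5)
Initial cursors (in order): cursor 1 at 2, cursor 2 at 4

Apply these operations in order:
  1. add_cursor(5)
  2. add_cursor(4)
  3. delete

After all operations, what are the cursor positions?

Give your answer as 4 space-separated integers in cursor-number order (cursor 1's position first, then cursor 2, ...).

After op 1 (add_cursor(5)): buffer="cdrva" (len 5), cursors c1@2 c2@4 c3@5, authorship .....
After op 2 (add_cursor(4)): buffer="cdrva" (len 5), cursors c1@2 c2@4 c4@4 c3@5, authorship .....
After op 3 (delete): buffer="c" (len 1), cursors c1@1 c2@1 c3@1 c4@1, authorship .

Answer: 1 1 1 1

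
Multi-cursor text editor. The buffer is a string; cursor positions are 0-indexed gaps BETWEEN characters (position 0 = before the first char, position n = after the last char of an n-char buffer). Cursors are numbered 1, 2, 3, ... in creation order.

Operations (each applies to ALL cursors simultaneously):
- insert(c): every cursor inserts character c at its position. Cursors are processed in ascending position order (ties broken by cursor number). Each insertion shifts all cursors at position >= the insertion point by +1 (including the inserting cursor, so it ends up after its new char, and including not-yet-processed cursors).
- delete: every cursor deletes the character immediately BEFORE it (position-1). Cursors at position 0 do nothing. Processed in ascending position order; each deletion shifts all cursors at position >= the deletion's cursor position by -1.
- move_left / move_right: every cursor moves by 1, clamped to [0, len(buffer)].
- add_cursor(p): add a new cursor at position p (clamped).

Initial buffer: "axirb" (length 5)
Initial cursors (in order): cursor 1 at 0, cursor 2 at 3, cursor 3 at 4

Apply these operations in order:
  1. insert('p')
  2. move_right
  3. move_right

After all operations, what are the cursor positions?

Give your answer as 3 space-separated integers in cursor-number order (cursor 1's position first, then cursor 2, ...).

Answer: 3 7 8

Derivation:
After op 1 (insert('p')): buffer="paxiprpb" (len 8), cursors c1@1 c2@5 c3@7, authorship 1...2.3.
After op 2 (move_right): buffer="paxiprpb" (len 8), cursors c1@2 c2@6 c3@8, authorship 1...2.3.
After op 3 (move_right): buffer="paxiprpb" (len 8), cursors c1@3 c2@7 c3@8, authorship 1...2.3.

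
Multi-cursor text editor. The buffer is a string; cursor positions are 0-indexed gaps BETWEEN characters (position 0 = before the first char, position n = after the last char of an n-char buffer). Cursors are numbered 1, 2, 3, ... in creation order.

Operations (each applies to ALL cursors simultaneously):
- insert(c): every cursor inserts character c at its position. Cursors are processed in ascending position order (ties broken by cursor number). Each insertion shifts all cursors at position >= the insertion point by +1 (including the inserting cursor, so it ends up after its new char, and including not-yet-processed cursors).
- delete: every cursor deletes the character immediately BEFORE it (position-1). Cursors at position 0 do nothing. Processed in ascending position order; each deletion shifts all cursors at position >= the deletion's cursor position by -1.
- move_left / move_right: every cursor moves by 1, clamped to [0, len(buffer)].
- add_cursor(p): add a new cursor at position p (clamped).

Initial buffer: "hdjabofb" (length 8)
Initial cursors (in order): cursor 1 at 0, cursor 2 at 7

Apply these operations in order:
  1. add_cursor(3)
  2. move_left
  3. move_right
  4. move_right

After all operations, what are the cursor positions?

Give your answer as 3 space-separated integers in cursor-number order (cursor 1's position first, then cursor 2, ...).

Answer: 2 8 4

Derivation:
After op 1 (add_cursor(3)): buffer="hdjabofb" (len 8), cursors c1@0 c3@3 c2@7, authorship ........
After op 2 (move_left): buffer="hdjabofb" (len 8), cursors c1@0 c3@2 c2@6, authorship ........
After op 3 (move_right): buffer="hdjabofb" (len 8), cursors c1@1 c3@3 c2@7, authorship ........
After op 4 (move_right): buffer="hdjabofb" (len 8), cursors c1@2 c3@4 c2@8, authorship ........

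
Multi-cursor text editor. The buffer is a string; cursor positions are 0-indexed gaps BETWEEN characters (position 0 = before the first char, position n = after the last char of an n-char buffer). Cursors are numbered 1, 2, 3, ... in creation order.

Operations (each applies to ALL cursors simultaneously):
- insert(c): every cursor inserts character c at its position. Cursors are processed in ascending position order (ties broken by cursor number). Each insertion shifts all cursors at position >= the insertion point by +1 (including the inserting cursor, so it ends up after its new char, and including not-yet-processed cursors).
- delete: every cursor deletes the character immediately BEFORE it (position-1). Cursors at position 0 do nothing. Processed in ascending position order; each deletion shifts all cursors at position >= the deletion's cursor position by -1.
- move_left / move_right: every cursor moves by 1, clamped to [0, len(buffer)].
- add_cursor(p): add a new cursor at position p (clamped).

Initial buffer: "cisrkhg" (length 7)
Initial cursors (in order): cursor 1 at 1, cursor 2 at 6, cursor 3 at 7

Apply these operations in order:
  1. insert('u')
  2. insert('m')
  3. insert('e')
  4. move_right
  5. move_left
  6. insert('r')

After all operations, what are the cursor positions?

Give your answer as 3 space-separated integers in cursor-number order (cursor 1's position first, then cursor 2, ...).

Answer: 5 14 18

Derivation:
After op 1 (insert('u')): buffer="cuisrkhugu" (len 10), cursors c1@2 c2@8 c3@10, authorship .1.....2.3
After op 2 (insert('m')): buffer="cumisrkhumgum" (len 13), cursors c1@3 c2@10 c3@13, authorship .11.....22.33
After op 3 (insert('e')): buffer="cumeisrkhumegume" (len 16), cursors c1@4 c2@12 c3@16, authorship .111.....222.333
After op 4 (move_right): buffer="cumeisrkhumegume" (len 16), cursors c1@5 c2@13 c3@16, authorship .111.....222.333
After op 5 (move_left): buffer="cumeisrkhumegume" (len 16), cursors c1@4 c2@12 c3@15, authorship .111.....222.333
After op 6 (insert('r')): buffer="cumerisrkhumergumre" (len 19), cursors c1@5 c2@14 c3@18, authorship .1111.....2222.3333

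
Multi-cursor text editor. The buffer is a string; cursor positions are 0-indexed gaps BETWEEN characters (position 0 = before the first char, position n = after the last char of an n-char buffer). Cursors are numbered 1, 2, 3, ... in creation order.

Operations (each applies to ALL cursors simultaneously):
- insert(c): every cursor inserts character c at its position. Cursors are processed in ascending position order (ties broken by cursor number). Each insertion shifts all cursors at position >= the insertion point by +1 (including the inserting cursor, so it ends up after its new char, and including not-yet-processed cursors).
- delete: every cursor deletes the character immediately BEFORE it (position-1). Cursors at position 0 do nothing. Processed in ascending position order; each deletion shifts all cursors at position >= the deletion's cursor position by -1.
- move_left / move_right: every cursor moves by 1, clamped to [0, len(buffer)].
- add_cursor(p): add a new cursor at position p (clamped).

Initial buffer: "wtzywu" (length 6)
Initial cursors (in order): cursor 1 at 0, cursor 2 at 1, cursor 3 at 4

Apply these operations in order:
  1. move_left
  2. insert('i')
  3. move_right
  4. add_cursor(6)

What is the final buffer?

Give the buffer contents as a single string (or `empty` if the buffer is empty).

Answer: iiwtziywu

Derivation:
After op 1 (move_left): buffer="wtzywu" (len 6), cursors c1@0 c2@0 c3@3, authorship ......
After op 2 (insert('i')): buffer="iiwtziywu" (len 9), cursors c1@2 c2@2 c3@6, authorship 12...3...
After op 3 (move_right): buffer="iiwtziywu" (len 9), cursors c1@3 c2@3 c3@7, authorship 12...3...
After op 4 (add_cursor(6)): buffer="iiwtziywu" (len 9), cursors c1@3 c2@3 c4@6 c3@7, authorship 12...3...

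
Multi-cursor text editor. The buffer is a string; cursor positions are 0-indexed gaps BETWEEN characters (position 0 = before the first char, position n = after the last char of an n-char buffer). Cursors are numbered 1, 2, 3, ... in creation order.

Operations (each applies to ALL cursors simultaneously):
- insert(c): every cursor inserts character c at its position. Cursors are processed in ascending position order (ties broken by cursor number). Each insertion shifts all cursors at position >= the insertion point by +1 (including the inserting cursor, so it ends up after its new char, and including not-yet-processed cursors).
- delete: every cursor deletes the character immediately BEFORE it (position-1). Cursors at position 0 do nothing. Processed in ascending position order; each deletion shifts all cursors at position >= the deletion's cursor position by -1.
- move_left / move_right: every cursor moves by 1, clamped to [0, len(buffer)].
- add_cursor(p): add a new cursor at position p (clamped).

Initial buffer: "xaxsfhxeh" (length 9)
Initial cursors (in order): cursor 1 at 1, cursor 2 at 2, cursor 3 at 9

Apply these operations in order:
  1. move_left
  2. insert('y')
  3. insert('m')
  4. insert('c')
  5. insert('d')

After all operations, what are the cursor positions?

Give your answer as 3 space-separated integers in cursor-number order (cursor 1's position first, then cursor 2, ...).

After op 1 (move_left): buffer="xaxsfhxeh" (len 9), cursors c1@0 c2@1 c3@8, authorship .........
After op 2 (insert('y')): buffer="yxyaxsfhxeyh" (len 12), cursors c1@1 c2@3 c3@11, authorship 1.2.......3.
After op 3 (insert('m')): buffer="ymxymaxsfhxeymh" (len 15), cursors c1@2 c2@5 c3@14, authorship 11.22.......33.
After op 4 (insert('c')): buffer="ymcxymcaxsfhxeymch" (len 18), cursors c1@3 c2@7 c3@17, authorship 111.222.......333.
After op 5 (insert('d')): buffer="ymcdxymcdaxsfhxeymcdh" (len 21), cursors c1@4 c2@9 c3@20, authorship 1111.2222.......3333.

Answer: 4 9 20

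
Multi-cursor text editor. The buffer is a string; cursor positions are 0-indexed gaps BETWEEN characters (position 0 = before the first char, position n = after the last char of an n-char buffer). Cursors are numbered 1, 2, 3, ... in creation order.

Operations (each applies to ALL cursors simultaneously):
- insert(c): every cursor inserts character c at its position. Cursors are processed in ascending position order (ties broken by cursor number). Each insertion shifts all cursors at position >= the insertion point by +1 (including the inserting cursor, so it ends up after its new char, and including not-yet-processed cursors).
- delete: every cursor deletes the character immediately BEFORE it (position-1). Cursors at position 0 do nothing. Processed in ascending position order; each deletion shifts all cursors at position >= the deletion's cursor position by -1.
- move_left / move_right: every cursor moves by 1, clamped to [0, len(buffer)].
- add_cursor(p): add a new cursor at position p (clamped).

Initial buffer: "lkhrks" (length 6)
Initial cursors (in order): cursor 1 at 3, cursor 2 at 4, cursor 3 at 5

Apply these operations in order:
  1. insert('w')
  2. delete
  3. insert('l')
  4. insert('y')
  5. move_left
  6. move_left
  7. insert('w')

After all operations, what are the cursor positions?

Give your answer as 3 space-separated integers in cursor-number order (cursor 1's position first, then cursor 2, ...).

After op 1 (insert('w')): buffer="lkhwrwkws" (len 9), cursors c1@4 c2@6 c3@8, authorship ...1.2.3.
After op 2 (delete): buffer="lkhrks" (len 6), cursors c1@3 c2@4 c3@5, authorship ......
After op 3 (insert('l')): buffer="lkhlrlkls" (len 9), cursors c1@4 c2@6 c3@8, authorship ...1.2.3.
After op 4 (insert('y')): buffer="lkhlyrlyklys" (len 12), cursors c1@5 c2@8 c3@11, authorship ...11.22.33.
After op 5 (move_left): buffer="lkhlyrlyklys" (len 12), cursors c1@4 c2@7 c3@10, authorship ...11.22.33.
After op 6 (move_left): buffer="lkhlyrlyklys" (len 12), cursors c1@3 c2@6 c3@9, authorship ...11.22.33.
After op 7 (insert('w')): buffer="lkhwlyrwlykwlys" (len 15), cursors c1@4 c2@8 c3@12, authorship ...111.222.333.

Answer: 4 8 12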